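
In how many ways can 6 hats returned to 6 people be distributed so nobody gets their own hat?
!6 = Σ_{j=0}^{6} (-1)^j·6!/j! = 720 - 720 + 360 - 120 + 30 - 6 + 1 = 265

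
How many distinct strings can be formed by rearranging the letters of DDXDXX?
6! / (3! × 3!) = 20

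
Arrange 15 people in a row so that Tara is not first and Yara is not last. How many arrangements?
By inclusion-exclusion: 15! - 2×(15-1)! + (15-2)! = 1307674368000 - 174356582400 + 6227020800 = 1139544806400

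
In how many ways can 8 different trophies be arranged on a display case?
8! = 40320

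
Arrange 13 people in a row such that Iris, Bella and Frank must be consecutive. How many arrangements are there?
Treat the 3 as one block: (13-3+1)! × 3! = 39916800 × 6 = 239500800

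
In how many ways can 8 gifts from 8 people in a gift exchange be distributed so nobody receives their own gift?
!8 = Σ_{j=0}^{8} (-1)^j·8!/j! = 40320 - 40320 + 20160 - 6720 + 1680 - 336 + 56 - 8 + 1 = 14833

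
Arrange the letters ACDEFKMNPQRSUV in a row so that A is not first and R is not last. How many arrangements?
By inclusion-exclusion: 14! - 2×(14-1)! + (14-2)! = 87178291200 - 12454041600 + 479001600 = 75203251200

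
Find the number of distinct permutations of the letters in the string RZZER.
5! / (2! × 1! × 2!) = 30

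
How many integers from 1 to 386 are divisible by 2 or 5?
⌊386/2⌋ + ⌊386/5⌋ - ⌊386/10⌋ = 193 + 77 - 38 = 232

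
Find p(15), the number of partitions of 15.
Pentagonal recurrence p(n) = p(n-1) + p(n-2) - p(n-5) - p(n-7) + p(n-12) + p(n-15) - ... gives p(0..14) = 1, 1, 2, 3, 5, 7, 11, 15, 22, 30, 42, 56, 77, 101, 135. p(15) = p(14) + p(13) - p(10) - p(8) + p(3) + p(0) = 135 + 101 - 42 - 22 + 3 + 1 = 176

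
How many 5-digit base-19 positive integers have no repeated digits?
First digit: 18 choices (nonzero). Then descending: 18 × 18 × 17 × 16 × 15 = 1321920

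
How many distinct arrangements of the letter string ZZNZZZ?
6! / (5! × 1!) = 6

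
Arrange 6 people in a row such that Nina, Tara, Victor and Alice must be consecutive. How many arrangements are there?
Treat the 4 as one block: (6-4+1)! × 4! = 6 × 24 = 144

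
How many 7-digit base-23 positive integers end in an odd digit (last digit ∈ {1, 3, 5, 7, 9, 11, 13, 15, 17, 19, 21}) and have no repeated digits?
Last∈{1,3,5,7,9,11,13,15,17,19,21}. Last=0: 0. Last nonzero: 11×21×P(21,5) = 564074280. Total = 564074280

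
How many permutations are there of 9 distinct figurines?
9! = 362880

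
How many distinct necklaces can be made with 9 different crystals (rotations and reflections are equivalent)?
(9-1)!/2 = 40320/2 = 20160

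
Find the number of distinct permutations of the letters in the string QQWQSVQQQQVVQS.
14! / (3! × 8! × 2! × 1!) = 180180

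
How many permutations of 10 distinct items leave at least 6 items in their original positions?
Exactly j fixed points: C(10,j)·!(10-j); sum over j ≥ 6 (derangement numbers via !m = (m-1)·(!(m-1) + !(m-2)): !0..!4 = 1, 0, 1, 2, 9). Σ_{j=6}^{10} C(10,j)·!(10-j) = C(10,6)·!4 + C(10,7)·!3 + C(10,8)·!2 + C(10,9)·!1 + C(10,10)·!0 = 210·9 + 120·2 + 45·1 + 10·0 + 1·1 = 2176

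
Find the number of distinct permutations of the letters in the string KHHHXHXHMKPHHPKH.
16! / (2! × 1! × 3! × 2! × 8!) = 21621600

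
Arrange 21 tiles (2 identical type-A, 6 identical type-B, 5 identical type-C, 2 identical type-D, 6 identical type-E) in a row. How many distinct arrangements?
21! / (2! × 6! × 5! × 2! × 6!) = 205323037920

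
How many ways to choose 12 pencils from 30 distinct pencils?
C(30,12) = 30!/(12!×18!) = 86493225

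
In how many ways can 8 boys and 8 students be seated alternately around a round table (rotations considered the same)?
Fix one of the boys: (8-1)! ways for the remaining boys, × 8! ways for the students = 5040 × 40320 = 203212800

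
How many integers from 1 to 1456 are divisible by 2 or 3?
⌊1456/2⌋ + ⌊1456/3⌋ - ⌊1456/6⌋ = 728 + 485 - 242 = 971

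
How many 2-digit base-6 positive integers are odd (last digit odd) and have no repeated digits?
Last∈{1,3,5}. Last=0: 0. Last nonzero: 3×4×P(4,0) = 12. Total = 12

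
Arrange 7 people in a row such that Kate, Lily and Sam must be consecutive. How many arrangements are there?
Treat the 3 as one block: (7-3+1)! × 3! = 120 × 6 = 720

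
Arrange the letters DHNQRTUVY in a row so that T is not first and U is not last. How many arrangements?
By inclusion-exclusion: 9! - 2×(9-1)! + (9-2)! = 362880 - 80640 + 5040 = 287280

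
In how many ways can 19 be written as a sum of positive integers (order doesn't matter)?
Pentagonal recurrence p(n) = p(n-1) + p(n-2) - p(n-5) - p(n-7) + p(n-12) + p(n-15) - ... gives p(0..18) = 1, 1, 2, 3, 5, 7, 11, 15, 22, 30, 42, 56, 77, 101, 135, 176, 231, 297, 385. p(19) = p(18) + p(17) - p(14) - p(12) + p(7) + p(4) = 385 + 297 - 135 - 77 + 15 + 5 = 490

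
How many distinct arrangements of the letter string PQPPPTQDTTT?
11! / (4! × 2! × 4! × 1!) = 34650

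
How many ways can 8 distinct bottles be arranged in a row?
8! = 40320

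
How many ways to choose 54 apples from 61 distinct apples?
C(61,54) = 61!/(54!×7!) = 436270780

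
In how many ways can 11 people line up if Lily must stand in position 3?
Fix one position: (11-1)! = 3628800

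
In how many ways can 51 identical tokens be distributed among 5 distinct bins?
C(51+5-1, 5-1) = C(55, 4) = 341055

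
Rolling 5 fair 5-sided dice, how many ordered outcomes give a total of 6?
Coefficient of x^6 in (x + x² + ... + x^5)^5. By inclusion-exclusion on dice exceeding 5: Σ_j (-1)^j C(5,j)·C(6-1-5j, 4) = C(5,0)·C(5,4) = 1·5 = 5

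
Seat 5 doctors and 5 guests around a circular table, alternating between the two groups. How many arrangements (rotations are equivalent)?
Fix one of the doctors: (5-1)! ways for the remaining doctors, × 5! ways for the guests = 24 × 120 = 2880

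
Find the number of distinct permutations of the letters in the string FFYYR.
5! / (1! × 2! × 2!) = 30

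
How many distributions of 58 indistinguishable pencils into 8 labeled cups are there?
C(58+8-1, 8-1) = C(65, 7) = 696190560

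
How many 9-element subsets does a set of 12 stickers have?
C(12,9) = 12!/(9!×3!) = 220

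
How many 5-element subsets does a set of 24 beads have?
C(24,5) = 24!/(5!×19!) = 42504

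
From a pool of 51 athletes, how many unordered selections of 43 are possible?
C(51,43) = 51!/(43!×8!) = 636763050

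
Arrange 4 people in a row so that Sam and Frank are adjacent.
Treat as block: (4-1)! × 2! = 6 × 2 = 12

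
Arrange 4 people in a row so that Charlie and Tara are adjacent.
Treat as block: (4-1)! × 2! = 6 × 2 = 12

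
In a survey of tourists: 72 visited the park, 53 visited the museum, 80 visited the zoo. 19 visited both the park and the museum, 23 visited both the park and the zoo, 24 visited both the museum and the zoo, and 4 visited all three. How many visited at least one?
|A∪B∪C| = 72+53+80-19-23-24+4 = 143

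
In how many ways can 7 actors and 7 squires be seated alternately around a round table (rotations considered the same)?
Fix one of the actors: (7-1)! ways for the remaining actors, × 7! ways for the squires = 720 × 5040 = 3628800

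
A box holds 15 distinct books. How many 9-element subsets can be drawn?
C(15,9) = 15!/(9!×6!) = 5005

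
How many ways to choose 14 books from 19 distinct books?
C(19,14) = 19!/(14!×5!) = 11628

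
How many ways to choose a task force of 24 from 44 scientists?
C(44,24) = 44!/(24!×20!) = 1761039350070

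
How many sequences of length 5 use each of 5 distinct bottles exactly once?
5! = 120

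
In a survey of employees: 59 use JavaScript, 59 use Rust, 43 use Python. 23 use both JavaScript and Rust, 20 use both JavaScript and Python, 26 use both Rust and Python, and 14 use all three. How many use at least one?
|A∪B∪C| = 59+59+43-23-20-26+14 = 106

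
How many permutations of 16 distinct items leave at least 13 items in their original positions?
Exactly j fixed points: C(16,j)·!(16-j); sum over j ≥ 13 (derangement numbers via !m = (m-1)·(!(m-1) + !(m-2)): !0..!3 = 1, 0, 1, 2). Σ_{j=13}^{16} C(16,j)·!(16-j) = C(16,13)·!3 + C(16,14)·!2 + C(16,15)·!1 + C(16,16)·!0 = 560·2 + 120·1 + 16·0 + 1·1 = 1241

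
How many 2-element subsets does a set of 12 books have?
C(12,2) = 12!/(2!×10!) = 66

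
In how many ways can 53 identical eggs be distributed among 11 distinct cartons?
C(53+11-1, 11-1) = C(63, 10) = 127805525001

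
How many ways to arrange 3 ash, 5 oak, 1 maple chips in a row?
9! / (3! × 5! × 1!) = 504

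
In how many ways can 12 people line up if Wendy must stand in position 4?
Fix one position: (12-1)! = 39916800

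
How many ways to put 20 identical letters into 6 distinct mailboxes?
C(20+6-1, 6-1) = C(25, 5) = 53130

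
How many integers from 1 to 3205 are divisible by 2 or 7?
⌊3205/2⌋ + ⌊3205/7⌋ - ⌊3205/14⌋ = 1602 + 457 - 228 = 1831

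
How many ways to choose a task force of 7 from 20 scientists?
C(20,7) = 20!/(7!×13!) = 77520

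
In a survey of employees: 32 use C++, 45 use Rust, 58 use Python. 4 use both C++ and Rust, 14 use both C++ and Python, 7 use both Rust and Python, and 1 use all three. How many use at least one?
|A∪B∪C| = 32+45+58-4-14-7+1 = 111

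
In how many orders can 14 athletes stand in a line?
14! = 87178291200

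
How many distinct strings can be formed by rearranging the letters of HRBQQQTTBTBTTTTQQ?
17! / (1! × 1! × 5! × 7! × 3!) = 98017920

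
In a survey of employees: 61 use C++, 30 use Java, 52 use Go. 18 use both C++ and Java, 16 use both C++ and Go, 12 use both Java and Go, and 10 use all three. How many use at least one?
|A∪B∪C| = 61+30+52-18-16-12+10 = 107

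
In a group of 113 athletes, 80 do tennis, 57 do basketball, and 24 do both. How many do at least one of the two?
|A∪B| = |A| + |B| - |A∩B| = 80 + 57 - 24 = 113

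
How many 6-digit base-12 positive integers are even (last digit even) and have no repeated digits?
Last∈{0,2,4,6,8,10}. Last=0: 55440. Last nonzero: 5×10×P(10,4) = 252000. Total = 307440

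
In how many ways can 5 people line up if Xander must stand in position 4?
Fix one position: (5-1)! = 24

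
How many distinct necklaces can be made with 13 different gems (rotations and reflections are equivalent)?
(13-1)!/2 = 479001600/2 = 239500800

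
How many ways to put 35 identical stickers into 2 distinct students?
C(35+2-1, 2-1) = C(36, 1) = 36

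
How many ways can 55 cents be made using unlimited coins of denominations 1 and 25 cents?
Coefficient of x^55 in 1/(1-x^1) · 1/(1-x^25). Use j coins of 25 for j = 0..⌊55/25⌋ = 2, the rest in 1s: 2 + 1 = 3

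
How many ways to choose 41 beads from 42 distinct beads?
C(42,41) = 42!/(41!×1!) = 42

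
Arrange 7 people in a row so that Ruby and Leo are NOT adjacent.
Total - adjacent = 7! - (7-1)!×2 = 5040 - 1440 = 3600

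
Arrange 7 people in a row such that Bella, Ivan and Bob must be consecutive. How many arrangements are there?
Treat the 3 as one block: (7-3+1)! × 3! = 120 × 6 = 720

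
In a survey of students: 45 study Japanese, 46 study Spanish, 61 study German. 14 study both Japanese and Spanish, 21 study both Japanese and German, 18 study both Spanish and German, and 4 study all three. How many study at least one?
|A∪B∪C| = 45+46+61-14-21-18+4 = 103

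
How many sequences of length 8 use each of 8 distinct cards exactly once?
8! = 40320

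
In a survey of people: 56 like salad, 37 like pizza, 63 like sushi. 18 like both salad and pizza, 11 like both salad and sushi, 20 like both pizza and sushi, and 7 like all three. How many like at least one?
|A∪B∪C| = 56+37+63-18-11-20+7 = 114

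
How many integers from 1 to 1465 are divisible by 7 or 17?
⌊1465/7⌋ + ⌊1465/17⌋ - ⌊1465/119⌋ = 209 + 86 - 12 = 283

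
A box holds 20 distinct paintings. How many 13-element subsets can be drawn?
C(20,13) = 20!/(13!×7!) = 77520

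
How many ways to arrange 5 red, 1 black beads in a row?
6! / (5! × 1!) = 6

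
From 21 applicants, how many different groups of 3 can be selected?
C(21,3) = 21!/(3!×18!) = 1330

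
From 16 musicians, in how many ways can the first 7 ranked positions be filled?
P(16,7) = 16!/(16-7)! = 57657600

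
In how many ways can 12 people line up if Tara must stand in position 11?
Fix one position: (12-1)! = 39916800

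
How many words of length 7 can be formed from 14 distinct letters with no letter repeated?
P(14,7) = 14!/(14-7)! = 17297280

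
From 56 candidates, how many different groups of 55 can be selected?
C(56,55) = 56!/(55!×1!) = 56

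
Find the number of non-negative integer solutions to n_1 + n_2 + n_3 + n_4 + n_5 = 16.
C(16+5-1, 5-1) = C(20, 4) = 4845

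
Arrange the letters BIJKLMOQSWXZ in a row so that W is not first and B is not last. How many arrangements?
By inclusion-exclusion: 12! - 2×(12-1)! + (12-2)! = 479001600 - 79833600 + 3628800 = 402796800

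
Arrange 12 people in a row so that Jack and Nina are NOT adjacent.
Total - adjacent = 12! - (12-1)!×2 = 479001600 - 79833600 = 399168000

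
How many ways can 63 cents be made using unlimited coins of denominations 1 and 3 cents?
Coefficient of x^63 in 1/(1-x^1) · 1/(1-x^3). Use j coins of 3 for j = 0..⌊63/3⌋ = 21, the rest in 1s: 21 + 1 = 22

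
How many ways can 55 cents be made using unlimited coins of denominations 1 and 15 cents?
Coefficient of x^55 in 1/(1-x^1) · 1/(1-x^15). Use j coins of 15 for j = 0..⌊55/15⌋ = 3, the rest in 1s: 3 + 1 = 4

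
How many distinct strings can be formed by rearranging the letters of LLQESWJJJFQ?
11! / (2! × 1! × 1! × 2! × 3! × 1! × 1!) = 1663200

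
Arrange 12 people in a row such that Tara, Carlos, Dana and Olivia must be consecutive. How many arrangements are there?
Treat the 4 as one block: (12-4+1)! × 4! = 362880 × 24 = 8709120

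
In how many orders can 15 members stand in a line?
15! = 1307674368000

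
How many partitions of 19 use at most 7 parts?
By conjugation, equals partitions of 19 into parts ≤ 7. Let r_j(i) = number of partitions of i into parts ≤ j, for i = 0..19. r_1(i) = 1 for all i; r_j(i) = r_{j-1}(i) + r_j(i-j). Rows j = 2..7: ≤2: 1 1 2 2 3 3 4 4 5 5 6 6 7 7 8 8 9 9 10 10; ≤3: 1 1 2 3 4 5 7 8 10 12 14 16 19 21 24 27 30 33 37 40; ≤4: 1 1 2 3 5 6 9 11 15 18 23 27 34 39 47 54 64 72 84 94; ≤5: 1 1 2 3 5 7 10 13 18 23 30 37 47 57 70 84 101 119 141 164; ≤6: 1 1 2 3 5 7 11 14 20 26 35 44 58 71 90 110 136 163 199 235; ≤7: 1 1 2 3 5 7 11 15 21 28 38 49 65 82 105 131 164 201 248 300. r_7(19) = 300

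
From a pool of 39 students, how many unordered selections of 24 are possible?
C(39,24) = 39!/(24!×15!) = 25140840660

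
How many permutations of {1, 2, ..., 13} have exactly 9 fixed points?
Choose the 9 fixed points C(13,9) = 715, derange the rest: !4 = Σ_{j=0}^{4} (-1)^j·4!/j! = 24 - 24 + 12 - 4 + 1 = 9. Product = 715 × 9 = 6435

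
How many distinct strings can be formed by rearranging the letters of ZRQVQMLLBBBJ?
12! / (1! × 3! × 1! × 2! × 1! × 2! × 1! × 1!) = 19958400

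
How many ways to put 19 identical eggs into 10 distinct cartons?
C(19+10-1, 10-1) = C(28, 9) = 6906900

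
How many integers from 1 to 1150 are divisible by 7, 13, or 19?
⌊1150/7⌋+⌊1150/13⌋+⌊1150/19⌋ - ⌊1150/91⌋-⌊1150/133⌋-⌊1150/247⌋ + ⌊1150/1729⌋ = 164+88+60 - 12-8-4 + 0 = 288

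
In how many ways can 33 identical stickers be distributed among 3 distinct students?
C(33+3-1, 3-1) = C(35, 2) = 595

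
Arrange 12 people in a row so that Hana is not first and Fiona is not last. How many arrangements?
By inclusion-exclusion: 12! - 2×(12-1)! + (12-2)! = 479001600 - 79833600 + 3628800 = 402796800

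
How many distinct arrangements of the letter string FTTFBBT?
7! / (2! × 3! × 2!) = 210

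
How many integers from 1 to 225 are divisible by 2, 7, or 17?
⌊225/2⌋+⌊225/7⌋+⌊225/17⌋ - ⌊225/14⌋-⌊225/34⌋-⌊225/119⌋ + ⌊225/238⌋ = 112+32+13 - 16-6-1 + 0 = 134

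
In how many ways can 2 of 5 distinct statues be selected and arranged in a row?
P(5,2) = 5!/(5-2)! = 20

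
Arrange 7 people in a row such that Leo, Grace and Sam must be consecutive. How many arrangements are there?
Treat the 3 as one block: (7-3+1)! × 3! = 120 × 6 = 720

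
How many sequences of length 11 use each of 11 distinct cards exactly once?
11! = 39916800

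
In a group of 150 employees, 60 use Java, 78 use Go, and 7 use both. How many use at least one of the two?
|A∪B| = |A| + |B| - |A∩B| = 60 + 78 - 7 = 131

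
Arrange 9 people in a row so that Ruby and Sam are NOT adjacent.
Total - adjacent = 9! - (9-1)!×2 = 362880 - 80640 = 282240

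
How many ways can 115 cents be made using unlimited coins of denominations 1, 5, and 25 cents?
Coefficient of x^115 in 1/(1-x^1) · 1/(1-x^5) · 1/(1-x^25). Case on j = number of 25-cent coins (j = 0..4); remainder r = 115 - 25j is made from {1,5} in ⌊r/5⌋+1 ways. r = 115, 90, 65, 40, 15 → 24 + 19 + 14 + 9 + 4 = 70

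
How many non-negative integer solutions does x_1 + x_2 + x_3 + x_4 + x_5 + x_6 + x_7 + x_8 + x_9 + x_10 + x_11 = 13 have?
C(13+11-1, 11-1) = C(23, 10) = 1144066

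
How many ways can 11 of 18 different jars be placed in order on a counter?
P(18,11) = 18!/(18-11)! = 1270312243200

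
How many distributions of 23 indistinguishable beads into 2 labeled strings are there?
C(23+2-1, 2-1) = C(24, 1) = 24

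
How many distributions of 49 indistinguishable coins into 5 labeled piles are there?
C(49+5-1, 5-1) = C(53, 4) = 292825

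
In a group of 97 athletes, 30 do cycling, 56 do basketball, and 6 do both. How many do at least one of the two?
|A∪B| = |A| + |B| - |A∩B| = 30 + 56 - 6 = 80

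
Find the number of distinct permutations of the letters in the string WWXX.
4! / (2! × 2!) = 6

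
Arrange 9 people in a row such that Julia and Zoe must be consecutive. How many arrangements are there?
Treat the 2 as one block: (9-2+1)! × 2! = 40320 × 2 = 80640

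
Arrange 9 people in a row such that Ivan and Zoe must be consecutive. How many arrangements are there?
Treat the 2 as one block: (9-2+1)! × 2! = 40320 × 2 = 80640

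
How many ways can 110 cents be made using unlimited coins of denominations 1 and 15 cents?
Coefficient of x^110 in 1/(1-x^1) · 1/(1-x^15). Use j coins of 15 for j = 0..⌊110/15⌋ = 7, the rest in 1s: 7 + 1 = 8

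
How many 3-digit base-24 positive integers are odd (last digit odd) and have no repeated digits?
Last∈{1,3,5,7,9,11,13,15,17,19,21,23}. Last=0: 0. Last nonzero: 12×22×P(22,1) = 5808. Total = 5808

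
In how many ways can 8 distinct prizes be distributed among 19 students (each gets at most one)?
P(19,8) = 19!/(19-8)! = 3047466240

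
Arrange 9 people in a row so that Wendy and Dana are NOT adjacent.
Total - adjacent = 9! - (9-1)!×2 = 362880 - 80640 = 282240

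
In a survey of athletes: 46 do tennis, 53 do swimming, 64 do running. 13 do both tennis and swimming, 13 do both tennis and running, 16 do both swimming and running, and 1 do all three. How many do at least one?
|A∪B∪C| = 46+53+64-13-13-16+1 = 122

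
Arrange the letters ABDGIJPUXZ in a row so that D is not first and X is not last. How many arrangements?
By inclusion-exclusion: 10! - 2×(10-1)! + (10-2)! = 3628800 - 725760 + 40320 = 2943360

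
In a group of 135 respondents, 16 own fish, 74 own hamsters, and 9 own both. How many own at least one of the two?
|A∪B| = |A| + |B| - |A∩B| = 16 + 74 - 9 = 81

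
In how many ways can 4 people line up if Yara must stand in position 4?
Fix one position: (4-1)! = 6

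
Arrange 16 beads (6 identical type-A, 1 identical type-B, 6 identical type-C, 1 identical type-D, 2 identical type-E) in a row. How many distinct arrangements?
16! / (6! × 1! × 6! × 1! × 2!) = 20180160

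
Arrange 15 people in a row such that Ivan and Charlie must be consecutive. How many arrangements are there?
Treat the 2 as one block: (15-2+1)! × 2! = 87178291200 × 2 = 174356582400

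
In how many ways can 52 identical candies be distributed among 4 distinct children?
C(52+4-1, 4-1) = C(55, 3) = 26235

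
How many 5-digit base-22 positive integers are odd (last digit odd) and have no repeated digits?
Last∈{1,3,5,7,9,11,13,15,17,19,21}. Last=0: 0. Last nonzero: 11×20×P(20,3) = 1504800. Total = 1504800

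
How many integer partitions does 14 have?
Pentagonal recurrence p(n) = p(n-1) + p(n-2) - p(n-5) - p(n-7) + p(n-12) + p(n-15) - ... gives p(0..13) = 1, 1, 2, 3, 5, 7, 11, 15, 22, 30, 42, 56, 77, 101. p(14) = p(13) + p(12) - p(9) - p(7) + p(2) = 101 + 77 - 30 - 15 + 2 = 135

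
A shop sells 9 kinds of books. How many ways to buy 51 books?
C(51+9-1, 9-1) = C(59, 8) = 2217471399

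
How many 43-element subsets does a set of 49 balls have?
C(49,43) = 49!/(43!×6!) = 13983816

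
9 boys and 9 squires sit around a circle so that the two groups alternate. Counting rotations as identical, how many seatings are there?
Fix one of the boys: (9-1)! ways for the remaining boys, × 9! ways for the squires = 40320 × 362880 = 14631321600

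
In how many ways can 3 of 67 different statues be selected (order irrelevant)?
C(67,3) = 67!/(3!×64!) = 47905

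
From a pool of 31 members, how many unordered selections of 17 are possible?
C(31,17) = 31!/(17!×14!) = 265182525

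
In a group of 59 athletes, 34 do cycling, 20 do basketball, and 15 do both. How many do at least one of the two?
|A∪B| = |A| + |B| - |A∩B| = 34 + 20 - 15 = 39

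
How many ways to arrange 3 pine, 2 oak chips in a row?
5! / (3! × 2!) = 10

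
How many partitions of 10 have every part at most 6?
Let r_j(i) = number of partitions of i into parts ≤ j, for i = 0..10. r_1(i) = 1 for all i; r_j(i) = r_{j-1}(i) + r_j(i-j). Rows j = 2..6: ≤2: 1 1 2 2 3 3 4 4 5 5 6; ≤3: 1 1 2 3 4 5 7 8 10 12 14; ≤4: 1 1 2 3 5 6 9 11 15 18 23; ≤5: 1 1 2 3 5 7 10 13 18 23 30; ≤6: 1 1 2 3 5 7 11 14 20 26 35. r_6(10) = 35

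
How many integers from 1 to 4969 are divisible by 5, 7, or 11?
⌊4969/5⌋+⌊4969/7⌋+⌊4969/11⌋ - ⌊4969/35⌋-⌊4969/55⌋-⌊4969/77⌋ + ⌊4969/385⌋ = 993+709+451 - 141-90-64 + 12 = 1870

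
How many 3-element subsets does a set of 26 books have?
C(26,3) = 26!/(3!×23!) = 2600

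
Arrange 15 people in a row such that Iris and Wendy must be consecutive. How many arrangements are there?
Treat the 2 as one block: (15-2+1)! × 2! = 87178291200 × 2 = 174356582400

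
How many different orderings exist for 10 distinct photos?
10! = 3628800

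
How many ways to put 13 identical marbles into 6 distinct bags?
C(13+6-1, 6-1) = C(18, 5) = 8568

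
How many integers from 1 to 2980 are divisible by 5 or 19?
⌊2980/5⌋ + ⌊2980/19⌋ - ⌊2980/95⌋ = 596 + 156 - 31 = 721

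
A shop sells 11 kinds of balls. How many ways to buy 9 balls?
C(9+11-1, 11-1) = C(19, 10) = 92378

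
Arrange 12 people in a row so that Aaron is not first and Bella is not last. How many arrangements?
By inclusion-exclusion: 12! - 2×(12-1)! + (12-2)! = 479001600 - 79833600 + 3628800 = 402796800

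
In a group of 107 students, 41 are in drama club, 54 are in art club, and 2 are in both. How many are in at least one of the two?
|A∪B| = |A| + |B| - |A∩B| = 41 + 54 - 2 = 93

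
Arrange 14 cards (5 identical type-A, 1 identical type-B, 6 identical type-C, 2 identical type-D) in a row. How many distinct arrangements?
14! / (5! × 1! × 6! × 2!) = 504504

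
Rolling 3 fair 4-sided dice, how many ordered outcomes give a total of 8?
Coefficient of x^8 in (x + x² + ... + x^4)^3. By inclusion-exclusion on dice exceeding 4: Σ_j (-1)^j C(3,j)·C(8-1-4j, 2) = C(3,0)·C(7,2) - C(3,1)·C(3,2) = 1·21 - 3·3 = 12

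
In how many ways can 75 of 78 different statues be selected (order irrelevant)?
C(78,75) = 78!/(75!×3!) = 76076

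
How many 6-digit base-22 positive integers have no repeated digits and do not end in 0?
Last digit: 21 nonzero choices. First digit: 20 (nonzero, ≠last). Middle 4: P(20,4) = 116280. Total = 48837600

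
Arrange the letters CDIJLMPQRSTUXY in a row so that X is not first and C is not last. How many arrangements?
By inclusion-exclusion: 14! - 2×(14-1)! + (14-2)! = 87178291200 - 12454041600 + 479001600 = 75203251200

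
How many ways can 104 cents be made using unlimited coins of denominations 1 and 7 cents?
Coefficient of x^104 in 1/(1-x^1) · 1/(1-x^7). Use j coins of 7 for j = 0..⌊104/7⌋ = 14, the rest in 1s: 14 + 1 = 15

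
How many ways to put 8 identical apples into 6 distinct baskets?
C(8+6-1, 6-1) = C(13, 5) = 1287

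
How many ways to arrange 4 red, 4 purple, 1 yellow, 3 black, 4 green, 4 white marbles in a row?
20! / (4! × 4! × 1! × 3! × 4! × 4!) = 1222160940000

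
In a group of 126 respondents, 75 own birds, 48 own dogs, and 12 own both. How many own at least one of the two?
|A∪B| = |A| + |B| - |A∩B| = 75 + 48 - 12 = 111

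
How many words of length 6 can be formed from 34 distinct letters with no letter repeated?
P(34,6) = 34!/(34-6)! = 968330880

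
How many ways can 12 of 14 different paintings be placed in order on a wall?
P(14,12) = 14!/(14-12)! = 43589145600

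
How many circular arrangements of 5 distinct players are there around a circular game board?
Circular: fix one position, arrange the rest. (5-1)! = 24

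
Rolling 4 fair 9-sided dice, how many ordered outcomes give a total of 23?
Coefficient of x^23 in (x + x² + ... + x^9)^4. By inclusion-exclusion on dice exceeding 9: Σ_j (-1)^j C(4,j)·C(23-1-9j, 3) = C(4,0)·C(22,3) - C(4,1)·C(13,3) + C(4,2)·C(4,3) = 1·1540 - 4·286 + 6·4 = 420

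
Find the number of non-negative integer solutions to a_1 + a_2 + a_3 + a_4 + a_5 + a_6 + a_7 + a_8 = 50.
C(50+8-1, 8-1) = C(57, 7) = 264385836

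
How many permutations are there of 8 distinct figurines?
8! = 40320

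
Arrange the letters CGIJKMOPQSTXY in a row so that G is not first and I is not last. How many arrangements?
By inclusion-exclusion: 13! - 2×(13-1)! + (13-2)! = 6227020800 - 958003200 + 39916800 = 5308934400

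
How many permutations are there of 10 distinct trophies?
10! = 3628800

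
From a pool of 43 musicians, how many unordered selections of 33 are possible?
C(43,33) = 43!/(33!×10!) = 1917334783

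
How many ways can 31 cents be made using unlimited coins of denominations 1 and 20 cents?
Coefficient of x^31 in 1/(1-x^1) · 1/(1-x^20). Use j coins of 20 for j = 0..⌊31/20⌋ = 1, the rest in 1s: 1 + 1 = 2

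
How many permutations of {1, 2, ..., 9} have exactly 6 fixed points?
Choose the 6 fixed points C(9,6) = 84, derange the rest: !3 = Σ_{j=0}^{3} (-1)^j·3!/j! = 6 - 6 + 3 - 1 = 2. Product = 84 × 2 = 168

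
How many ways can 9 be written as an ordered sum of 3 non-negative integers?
C(9+3-1, 3-1) = C(11, 2) = 55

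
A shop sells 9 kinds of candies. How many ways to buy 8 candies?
C(8+9-1, 9-1) = C(16, 8) = 12870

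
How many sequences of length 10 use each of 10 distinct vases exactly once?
10! = 3628800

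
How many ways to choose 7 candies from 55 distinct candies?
C(55,7) = 55!/(7!×48!) = 202927725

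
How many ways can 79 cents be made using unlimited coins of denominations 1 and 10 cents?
Coefficient of x^79 in 1/(1-x^1) · 1/(1-x^10). Use j coins of 10 for j = 0..⌊79/10⌋ = 7, the rest in 1s: 7 + 1 = 8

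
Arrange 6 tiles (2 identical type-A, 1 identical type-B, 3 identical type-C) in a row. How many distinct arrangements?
6! / (2! × 1! × 3!) = 60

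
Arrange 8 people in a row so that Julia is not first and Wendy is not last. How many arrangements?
By inclusion-exclusion: 8! - 2×(8-1)! + (8-2)! = 40320 - 10080 + 720 = 30960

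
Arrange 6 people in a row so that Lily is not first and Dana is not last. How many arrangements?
By inclusion-exclusion: 6! - 2×(6-1)! + (6-2)! = 720 - 240 + 24 = 504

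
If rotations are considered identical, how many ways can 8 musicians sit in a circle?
Circular: fix one position, arrange the rest. (8-1)! = 5040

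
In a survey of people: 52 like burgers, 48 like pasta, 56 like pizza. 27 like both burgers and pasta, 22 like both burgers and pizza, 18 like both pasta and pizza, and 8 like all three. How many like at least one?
|A∪B∪C| = 52+48+56-27-22-18+8 = 97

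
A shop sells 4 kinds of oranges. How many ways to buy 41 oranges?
C(41+4-1, 4-1) = C(44, 3) = 13244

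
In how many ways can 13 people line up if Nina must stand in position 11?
Fix one position: (13-1)! = 479001600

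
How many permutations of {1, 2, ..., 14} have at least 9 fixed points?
Exactly j fixed points: C(14,j)·!(14-j); sum over j ≥ 9 (derangement numbers via !m = (m-1)·(!(m-1) + !(m-2)): !0..!5 = 1, 0, 1, 2, 9, 44). Σ_{j=9}^{14} C(14,j)·!(14-j) = C(14,9)·!5 + C(14,10)·!4 + C(14,11)·!3 + C(14,12)·!2 + C(14,13)·!1 + C(14,14)·!0 = 2002·44 + 1001·9 + 364·2 + 91·1 + 14·0 + 1·1 = 97917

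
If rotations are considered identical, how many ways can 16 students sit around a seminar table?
Circular: fix one position, arrange the rest. (16-1)! = 1307674368000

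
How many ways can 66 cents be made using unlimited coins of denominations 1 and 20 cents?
Coefficient of x^66 in 1/(1-x^1) · 1/(1-x^20). Use j coins of 20 for j = 0..⌊66/20⌋ = 3, the rest in 1s: 3 + 1 = 4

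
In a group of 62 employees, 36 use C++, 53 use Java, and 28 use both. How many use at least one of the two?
|A∪B| = |A| + |B| - |A∩B| = 36 + 53 - 28 = 61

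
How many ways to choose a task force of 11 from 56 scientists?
C(56,11) = 56!/(11!×45!) = 148902215280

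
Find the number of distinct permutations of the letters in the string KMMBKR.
6! / (2! × 1! × 2! × 1!) = 180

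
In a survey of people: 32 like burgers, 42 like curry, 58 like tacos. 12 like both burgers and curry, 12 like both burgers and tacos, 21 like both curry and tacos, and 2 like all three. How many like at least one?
|A∪B∪C| = 32+42+58-12-12-21+2 = 89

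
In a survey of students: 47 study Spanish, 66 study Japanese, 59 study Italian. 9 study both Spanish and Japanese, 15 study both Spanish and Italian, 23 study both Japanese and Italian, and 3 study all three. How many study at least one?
|A∪B∪C| = 47+66+59-9-15-23+3 = 128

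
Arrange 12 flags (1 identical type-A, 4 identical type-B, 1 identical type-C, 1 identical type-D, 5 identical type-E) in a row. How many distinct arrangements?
12! / (1! × 4! × 1! × 1! × 5!) = 166320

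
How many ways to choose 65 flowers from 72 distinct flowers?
C(72,65) = 72!/(65!×7!) = 1473109704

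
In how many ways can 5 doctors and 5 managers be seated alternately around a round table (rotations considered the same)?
Fix one of the doctors: (5-1)! ways for the remaining doctors, × 5! ways for the managers = 24 × 120 = 2880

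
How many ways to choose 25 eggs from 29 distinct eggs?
C(29,25) = 29!/(25!×4!) = 23751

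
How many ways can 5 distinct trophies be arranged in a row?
5! = 120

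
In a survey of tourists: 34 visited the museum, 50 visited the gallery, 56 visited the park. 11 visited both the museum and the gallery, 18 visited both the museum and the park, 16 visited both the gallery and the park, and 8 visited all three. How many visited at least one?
|A∪B∪C| = 34+50+56-11-18-16+8 = 103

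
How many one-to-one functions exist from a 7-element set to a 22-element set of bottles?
P(22,7) = 22!/(22-7)! = 859541760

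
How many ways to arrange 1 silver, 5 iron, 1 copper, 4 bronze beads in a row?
11! / (1! × 5! × 1! × 4!) = 13860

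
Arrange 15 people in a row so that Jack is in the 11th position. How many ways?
Fix one position: (15-1)! = 87178291200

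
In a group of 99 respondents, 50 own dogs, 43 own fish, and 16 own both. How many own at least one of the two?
|A∪B| = |A| + |B| - |A∩B| = 50 + 43 - 16 = 77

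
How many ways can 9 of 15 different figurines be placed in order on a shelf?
P(15,9) = 15!/(15-9)! = 1816214400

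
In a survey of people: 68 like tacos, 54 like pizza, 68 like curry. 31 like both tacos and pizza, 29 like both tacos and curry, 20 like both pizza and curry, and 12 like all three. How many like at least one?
|A∪B∪C| = 68+54+68-31-29-20+12 = 122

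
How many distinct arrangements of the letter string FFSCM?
5! / (2! × 1! × 1! × 1!) = 60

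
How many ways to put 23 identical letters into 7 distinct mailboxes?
C(23+7-1, 7-1) = C(29, 6) = 475020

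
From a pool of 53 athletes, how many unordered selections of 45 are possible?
C(53,45) = 53!/(45!×8!) = 886322710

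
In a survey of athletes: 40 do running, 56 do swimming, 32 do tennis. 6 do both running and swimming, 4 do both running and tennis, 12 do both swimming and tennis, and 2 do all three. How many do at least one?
|A∪B∪C| = 40+56+32-6-4-12+2 = 108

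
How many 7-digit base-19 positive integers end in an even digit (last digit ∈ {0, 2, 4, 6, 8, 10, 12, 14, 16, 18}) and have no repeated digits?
Last∈{0,2,4,6,8,10,12,14,16,18}. Last=0: 13366080. Last nonzero: 9×17×P(17,5) = 113611680. Total = 126977760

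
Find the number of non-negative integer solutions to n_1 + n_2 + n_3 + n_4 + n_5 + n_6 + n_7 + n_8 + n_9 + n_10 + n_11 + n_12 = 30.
C(30+12-1, 12-1) = C(41, 11) = 3159461968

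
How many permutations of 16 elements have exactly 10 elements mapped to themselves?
Choose the 10 fixed points C(16,10) = 8008, derange the rest: !6 = Σ_{j=0}^{6} (-1)^j·6!/j! = 720 - 720 + 360 - 120 + 30 - 6 + 1 = 265. Product = 8008 × 265 = 2122120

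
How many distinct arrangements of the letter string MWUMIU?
6! / (1! × 2! × 2! × 1!) = 180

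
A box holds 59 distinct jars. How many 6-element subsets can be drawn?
C(59,6) = 59!/(6!×53!) = 45057474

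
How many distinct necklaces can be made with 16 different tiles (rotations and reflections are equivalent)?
(16-1)!/2 = 1307674368000/2 = 653837184000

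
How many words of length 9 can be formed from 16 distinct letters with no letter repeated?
P(16,9) = 16!/(16-9)! = 4151347200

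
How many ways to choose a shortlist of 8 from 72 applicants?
C(72,8) = 72!/(8!×64!) = 11969016345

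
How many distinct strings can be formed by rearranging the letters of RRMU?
4! / (1! × 1! × 2!) = 12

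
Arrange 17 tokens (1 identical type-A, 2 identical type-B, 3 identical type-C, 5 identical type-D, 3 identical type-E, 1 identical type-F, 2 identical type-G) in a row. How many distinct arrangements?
17! / (1! × 2! × 3! × 5! × 3! × 1! × 2!) = 20583763200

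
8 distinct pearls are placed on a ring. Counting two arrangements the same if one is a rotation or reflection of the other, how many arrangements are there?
(8-1)!/2 = 5040/2 = 2520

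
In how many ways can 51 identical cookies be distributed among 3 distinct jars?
C(51+3-1, 3-1) = C(53, 2) = 1378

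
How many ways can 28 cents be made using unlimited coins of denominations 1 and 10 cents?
Coefficient of x^28 in 1/(1-x^1) · 1/(1-x^10). Use j coins of 10 for j = 0..⌊28/10⌋ = 2, the rest in 1s: 2 + 1 = 3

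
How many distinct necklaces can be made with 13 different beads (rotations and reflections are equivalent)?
(13-1)!/2 = 479001600/2 = 239500800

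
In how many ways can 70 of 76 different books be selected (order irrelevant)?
C(76,70) = 76!/(70!×6!) = 218618940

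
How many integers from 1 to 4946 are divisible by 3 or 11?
⌊4946/3⌋ + ⌊4946/11⌋ - ⌊4946/33⌋ = 1648 + 449 - 149 = 1948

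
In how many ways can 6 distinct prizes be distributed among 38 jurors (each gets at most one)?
P(38,6) = 38!/(38-6)! = 1987690320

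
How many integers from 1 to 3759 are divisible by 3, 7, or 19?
⌊3759/3⌋+⌊3759/7⌋+⌊3759/19⌋ - ⌊3759/21⌋-⌊3759/57⌋-⌊3759/133⌋ + ⌊3759/399⌋ = 1253+537+197 - 179-65-28 + 9 = 1724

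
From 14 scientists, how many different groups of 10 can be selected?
C(14,10) = 14!/(10!×4!) = 1001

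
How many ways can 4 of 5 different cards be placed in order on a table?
P(5,4) = 5!/(5-4)! = 120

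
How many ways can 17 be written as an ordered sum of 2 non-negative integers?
C(17+2-1, 2-1) = C(18, 1) = 18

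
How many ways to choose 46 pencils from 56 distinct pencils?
C(56,46) = 56!/(46!×10!) = 35607051480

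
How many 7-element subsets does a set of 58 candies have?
C(58,7) = 58!/(7!×51!) = 300674088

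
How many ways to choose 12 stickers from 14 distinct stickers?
C(14,12) = 14!/(12!×2!) = 91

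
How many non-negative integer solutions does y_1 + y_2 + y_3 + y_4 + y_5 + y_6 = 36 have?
C(36+6-1, 6-1) = C(41, 5) = 749398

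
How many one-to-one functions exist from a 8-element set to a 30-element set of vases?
P(30,8) = 30!/(30-8)! = 235989936000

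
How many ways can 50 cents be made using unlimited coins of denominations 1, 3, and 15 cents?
Coefficient of x^50 in 1/(1-x^1) · 1/(1-x^3) · 1/(1-x^15). Case on j = number of 15-cent coins (j = 0..3); remainder r = 50 - 15j is made from {1,3} in ⌊r/3⌋+1 ways. r = 50, 35, 20, 5 → 17 + 12 + 7 + 2 = 38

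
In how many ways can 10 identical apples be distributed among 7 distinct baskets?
C(10+7-1, 7-1) = C(16, 6) = 8008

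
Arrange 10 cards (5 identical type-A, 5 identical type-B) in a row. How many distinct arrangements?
10! / (5! × 5!) = 252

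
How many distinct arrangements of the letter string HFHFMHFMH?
9! / (3! × 4! × 2!) = 1260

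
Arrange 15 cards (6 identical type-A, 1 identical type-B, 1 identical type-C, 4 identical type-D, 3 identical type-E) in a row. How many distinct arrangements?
15! / (6! × 1! × 1! × 4! × 3!) = 12612600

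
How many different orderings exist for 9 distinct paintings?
9! = 362880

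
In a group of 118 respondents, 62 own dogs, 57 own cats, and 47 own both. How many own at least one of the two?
|A∪B| = |A| + |B| - |A∩B| = 62 + 57 - 47 = 72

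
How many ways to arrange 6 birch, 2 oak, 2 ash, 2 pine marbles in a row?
12! / (6! × 2! × 2! × 2!) = 83160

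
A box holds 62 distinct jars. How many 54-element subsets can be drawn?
C(62,54) = 62!/(54!×8!) = 3381098545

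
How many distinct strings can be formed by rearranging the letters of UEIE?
4! / (1! × 1! × 2!) = 12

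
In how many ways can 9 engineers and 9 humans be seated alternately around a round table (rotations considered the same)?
Fix one of the engineers: (9-1)! ways for the remaining engineers, × 9! ways for the humans = 40320 × 362880 = 14631321600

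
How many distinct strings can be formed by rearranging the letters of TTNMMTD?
7! / (3! × 1! × 2! × 1!) = 420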